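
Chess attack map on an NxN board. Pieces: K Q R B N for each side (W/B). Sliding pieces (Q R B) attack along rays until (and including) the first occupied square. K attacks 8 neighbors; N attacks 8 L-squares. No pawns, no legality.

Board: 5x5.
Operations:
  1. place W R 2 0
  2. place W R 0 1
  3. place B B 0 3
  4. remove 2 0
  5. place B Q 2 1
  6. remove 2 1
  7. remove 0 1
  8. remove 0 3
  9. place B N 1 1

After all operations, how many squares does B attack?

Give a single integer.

Answer: 4

Derivation:
Op 1: place WR@(2,0)
Op 2: place WR@(0,1)
Op 3: place BB@(0,3)
Op 4: remove (2,0)
Op 5: place BQ@(2,1)
Op 6: remove (2,1)
Op 7: remove (0,1)
Op 8: remove (0,3)
Op 9: place BN@(1,1)
Per-piece attacks for B:
  BN@(1,1): attacks (2,3) (3,2) (0,3) (3,0)
Union (4 distinct): (0,3) (2,3) (3,0) (3,2)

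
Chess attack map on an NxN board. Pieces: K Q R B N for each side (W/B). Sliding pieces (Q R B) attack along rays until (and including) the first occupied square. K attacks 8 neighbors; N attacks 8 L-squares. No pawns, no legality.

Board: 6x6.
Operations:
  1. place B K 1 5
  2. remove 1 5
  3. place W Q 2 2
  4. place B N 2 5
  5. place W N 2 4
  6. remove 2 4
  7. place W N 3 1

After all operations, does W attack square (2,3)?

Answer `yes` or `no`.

Answer: yes

Derivation:
Op 1: place BK@(1,5)
Op 2: remove (1,5)
Op 3: place WQ@(2,2)
Op 4: place BN@(2,5)
Op 5: place WN@(2,4)
Op 6: remove (2,4)
Op 7: place WN@(3,1)
Per-piece attacks for W:
  WQ@(2,2): attacks (2,3) (2,4) (2,5) (2,1) (2,0) (3,2) (4,2) (5,2) (1,2) (0,2) (3,3) (4,4) (5,5) (3,1) (1,3) (0,4) (1,1) (0,0) [ray(0,1) blocked at (2,5); ray(1,-1) blocked at (3,1)]
  WN@(3,1): attacks (4,3) (5,2) (2,3) (1,2) (5,0) (1,0)
W attacks (2,3): yes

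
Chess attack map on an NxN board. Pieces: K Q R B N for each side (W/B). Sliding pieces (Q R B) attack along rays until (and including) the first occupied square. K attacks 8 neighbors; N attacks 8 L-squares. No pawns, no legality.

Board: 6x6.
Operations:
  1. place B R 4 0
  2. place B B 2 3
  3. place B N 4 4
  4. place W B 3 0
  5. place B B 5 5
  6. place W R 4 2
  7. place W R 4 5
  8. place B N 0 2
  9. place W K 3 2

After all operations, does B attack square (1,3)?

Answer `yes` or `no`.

Op 1: place BR@(4,0)
Op 2: place BB@(2,3)
Op 3: place BN@(4,4)
Op 4: place WB@(3,0)
Op 5: place BB@(5,5)
Op 6: place WR@(4,2)
Op 7: place WR@(4,5)
Op 8: place BN@(0,2)
Op 9: place WK@(3,2)
Per-piece attacks for B:
  BN@(0,2): attacks (1,4) (2,3) (1,0) (2,1)
  BB@(2,3): attacks (3,4) (4,5) (3,2) (1,4) (0,5) (1,2) (0,1) [ray(1,1) blocked at (4,5); ray(1,-1) blocked at (3,2)]
  BR@(4,0): attacks (4,1) (4,2) (5,0) (3,0) [ray(0,1) blocked at (4,2); ray(-1,0) blocked at (3,0)]
  BN@(4,4): attacks (2,5) (5,2) (3,2) (2,3)
  BB@(5,5): attacks (4,4) [ray(-1,-1) blocked at (4,4)]
B attacks (1,3): no

Answer: no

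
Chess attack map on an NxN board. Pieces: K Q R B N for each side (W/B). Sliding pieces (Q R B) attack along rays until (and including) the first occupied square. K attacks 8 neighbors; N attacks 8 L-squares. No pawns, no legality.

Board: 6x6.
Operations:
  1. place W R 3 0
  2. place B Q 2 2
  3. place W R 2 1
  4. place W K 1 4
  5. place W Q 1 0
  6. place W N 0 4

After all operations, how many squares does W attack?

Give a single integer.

Answer: 27

Derivation:
Op 1: place WR@(3,0)
Op 2: place BQ@(2,2)
Op 3: place WR@(2,1)
Op 4: place WK@(1,4)
Op 5: place WQ@(1,0)
Op 6: place WN@(0,4)
Per-piece attacks for W:
  WN@(0,4): attacks (2,5) (1,2) (2,3)
  WQ@(1,0): attacks (1,1) (1,2) (1,3) (1,4) (2,0) (3,0) (0,0) (2,1) (0,1) [ray(0,1) blocked at (1,4); ray(1,0) blocked at (3,0); ray(1,1) blocked at (2,1)]
  WK@(1,4): attacks (1,5) (1,3) (2,4) (0,4) (2,5) (2,3) (0,5) (0,3)
  WR@(2,1): attacks (2,2) (2,0) (3,1) (4,1) (5,1) (1,1) (0,1) [ray(0,1) blocked at (2,2)]
  WR@(3,0): attacks (3,1) (3,2) (3,3) (3,4) (3,5) (4,0) (5,0) (2,0) (1,0) [ray(-1,0) blocked at (1,0)]
Union (27 distinct): (0,0) (0,1) (0,3) (0,4) (0,5) (1,0) (1,1) (1,2) (1,3) (1,4) (1,5) (2,0) (2,1) (2,2) (2,3) (2,4) (2,5) (3,0) (3,1) (3,2) (3,3) (3,4) (3,5) (4,0) (4,1) (5,0) (5,1)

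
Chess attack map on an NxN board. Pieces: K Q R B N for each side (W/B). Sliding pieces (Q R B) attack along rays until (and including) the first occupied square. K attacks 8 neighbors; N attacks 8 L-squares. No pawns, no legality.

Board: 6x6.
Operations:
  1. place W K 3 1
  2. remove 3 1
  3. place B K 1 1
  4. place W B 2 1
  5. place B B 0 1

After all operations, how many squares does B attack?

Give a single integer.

Op 1: place WK@(3,1)
Op 2: remove (3,1)
Op 3: place BK@(1,1)
Op 4: place WB@(2,1)
Op 5: place BB@(0,1)
Per-piece attacks for B:
  BB@(0,1): attacks (1,2) (2,3) (3,4) (4,5) (1,0)
  BK@(1,1): attacks (1,2) (1,0) (2,1) (0,1) (2,2) (2,0) (0,2) (0,0)
Union (11 distinct): (0,0) (0,1) (0,2) (1,0) (1,2) (2,0) (2,1) (2,2) (2,3) (3,4) (4,5)

Answer: 11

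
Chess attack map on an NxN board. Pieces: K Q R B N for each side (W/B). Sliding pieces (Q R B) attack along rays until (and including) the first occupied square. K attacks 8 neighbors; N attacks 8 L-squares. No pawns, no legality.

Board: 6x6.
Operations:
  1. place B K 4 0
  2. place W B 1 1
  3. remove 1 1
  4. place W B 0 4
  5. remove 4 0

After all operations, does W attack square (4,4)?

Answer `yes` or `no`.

Answer: no

Derivation:
Op 1: place BK@(4,0)
Op 2: place WB@(1,1)
Op 3: remove (1,1)
Op 4: place WB@(0,4)
Op 5: remove (4,0)
Per-piece attacks for W:
  WB@(0,4): attacks (1,5) (1,3) (2,2) (3,1) (4,0)
W attacks (4,4): no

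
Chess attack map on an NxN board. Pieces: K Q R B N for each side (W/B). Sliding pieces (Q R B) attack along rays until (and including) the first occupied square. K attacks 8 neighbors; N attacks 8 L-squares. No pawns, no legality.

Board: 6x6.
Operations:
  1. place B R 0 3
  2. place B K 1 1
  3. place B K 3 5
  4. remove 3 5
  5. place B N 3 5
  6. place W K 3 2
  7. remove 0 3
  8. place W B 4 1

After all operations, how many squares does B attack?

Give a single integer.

Op 1: place BR@(0,3)
Op 2: place BK@(1,1)
Op 3: place BK@(3,5)
Op 4: remove (3,5)
Op 5: place BN@(3,5)
Op 6: place WK@(3,2)
Op 7: remove (0,3)
Op 8: place WB@(4,1)
Per-piece attacks for B:
  BK@(1,1): attacks (1,2) (1,0) (2,1) (0,1) (2,2) (2,0) (0,2) (0,0)
  BN@(3,5): attacks (4,3) (5,4) (2,3) (1,4)
Union (12 distinct): (0,0) (0,1) (0,2) (1,0) (1,2) (1,4) (2,0) (2,1) (2,2) (2,3) (4,3) (5,4)

Answer: 12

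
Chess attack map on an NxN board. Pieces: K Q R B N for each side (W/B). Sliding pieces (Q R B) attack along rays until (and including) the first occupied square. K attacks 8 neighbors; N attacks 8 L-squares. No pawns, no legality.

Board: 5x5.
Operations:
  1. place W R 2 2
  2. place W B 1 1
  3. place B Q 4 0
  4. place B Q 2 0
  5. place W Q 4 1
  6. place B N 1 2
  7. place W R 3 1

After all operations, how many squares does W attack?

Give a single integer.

Answer: 20

Derivation:
Op 1: place WR@(2,2)
Op 2: place WB@(1,1)
Op 3: place BQ@(4,0)
Op 4: place BQ@(2,0)
Op 5: place WQ@(4,1)
Op 6: place BN@(1,2)
Op 7: place WR@(3,1)
Per-piece attacks for W:
  WB@(1,1): attacks (2,2) (2,0) (0,2) (0,0) [ray(1,1) blocked at (2,2); ray(1,-1) blocked at (2,0)]
  WR@(2,2): attacks (2,3) (2,4) (2,1) (2,0) (3,2) (4,2) (1,2) [ray(0,-1) blocked at (2,0); ray(-1,0) blocked at (1,2)]
  WR@(3,1): attacks (3,2) (3,3) (3,4) (3,0) (4,1) (2,1) (1,1) [ray(1,0) blocked at (4,1); ray(-1,0) blocked at (1,1)]
  WQ@(4,1): attacks (4,2) (4,3) (4,4) (4,0) (3,1) (3,2) (2,3) (1,4) (3,0) [ray(0,-1) blocked at (4,0); ray(-1,0) blocked at (3,1)]
Union (20 distinct): (0,0) (0,2) (1,1) (1,2) (1,4) (2,0) (2,1) (2,2) (2,3) (2,4) (3,0) (3,1) (3,2) (3,3) (3,4) (4,0) (4,1) (4,2) (4,3) (4,4)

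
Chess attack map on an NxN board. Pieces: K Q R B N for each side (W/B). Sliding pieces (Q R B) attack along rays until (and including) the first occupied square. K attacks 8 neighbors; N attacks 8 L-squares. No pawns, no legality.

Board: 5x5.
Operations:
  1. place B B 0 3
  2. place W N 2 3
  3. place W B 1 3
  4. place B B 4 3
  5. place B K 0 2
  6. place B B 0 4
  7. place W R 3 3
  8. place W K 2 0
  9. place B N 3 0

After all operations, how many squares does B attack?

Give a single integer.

Answer: 13

Derivation:
Op 1: place BB@(0,3)
Op 2: place WN@(2,3)
Op 3: place WB@(1,3)
Op 4: place BB@(4,3)
Op 5: place BK@(0,2)
Op 6: place BB@(0,4)
Op 7: place WR@(3,3)
Op 8: place WK@(2,0)
Op 9: place BN@(3,0)
Per-piece attacks for B:
  BK@(0,2): attacks (0,3) (0,1) (1,2) (1,3) (1,1)
  BB@(0,3): attacks (1,4) (1,2) (2,1) (3,0) [ray(1,-1) blocked at (3,0)]
  BB@(0,4): attacks (1,3) [ray(1,-1) blocked at (1,3)]
  BN@(3,0): attacks (4,2) (2,2) (1,1)
  BB@(4,3): attacks (3,4) (3,2) (2,1) (1,0)
Union (13 distinct): (0,1) (0,3) (1,0) (1,1) (1,2) (1,3) (1,4) (2,1) (2,2) (3,0) (3,2) (3,4) (4,2)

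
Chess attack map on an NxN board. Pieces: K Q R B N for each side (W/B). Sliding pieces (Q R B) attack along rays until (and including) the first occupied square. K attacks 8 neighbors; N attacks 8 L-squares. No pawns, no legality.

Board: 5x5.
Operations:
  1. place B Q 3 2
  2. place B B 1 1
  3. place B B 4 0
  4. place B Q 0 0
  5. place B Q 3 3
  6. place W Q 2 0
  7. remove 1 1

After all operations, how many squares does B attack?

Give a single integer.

Op 1: place BQ@(3,2)
Op 2: place BB@(1,1)
Op 3: place BB@(4,0)
Op 4: place BQ@(0,0)
Op 5: place BQ@(3,3)
Op 6: place WQ@(2,0)
Op 7: remove (1,1)
Per-piece attacks for B:
  BQ@(0,0): attacks (0,1) (0,2) (0,3) (0,4) (1,0) (2,0) (1,1) (2,2) (3,3) [ray(1,0) blocked at (2,0); ray(1,1) blocked at (3,3)]
  BQ@(3,2): attacks (3,3) (3,1) (3,0) (4,2) (2,2) (1,2) (0,2) (4,3) (4,1) (2,3) (1,4) (2,1) (1,0) [ray(0,1) blocked at (3,3)]
  BQ@(3,3): attacks (3,4) (3,2) (4,3) (2,3) (1,3) (0,3) (4,4) (4,2) (2,4) (2,2) (1,1) (0,0) [ray(0,-1) blocked at (3,2); ray(-1,-1) blocked at (0,0)]
  BB@(4,0): attacks (3,1) (2,2) (1,3) (0,4)
Union (24 distinct): (0,0) (0,1) (0,2) (0,3) (0,4) (1,0) (1,1) (1,2) (1,3) (1,4) (2,0) (2,1) (2,2) (2,3) (2,4) (3,0) (3,1) (3,2) (3,3) (3,4) (4,1) (4,2) (4,3) (4,4)

Answer: 24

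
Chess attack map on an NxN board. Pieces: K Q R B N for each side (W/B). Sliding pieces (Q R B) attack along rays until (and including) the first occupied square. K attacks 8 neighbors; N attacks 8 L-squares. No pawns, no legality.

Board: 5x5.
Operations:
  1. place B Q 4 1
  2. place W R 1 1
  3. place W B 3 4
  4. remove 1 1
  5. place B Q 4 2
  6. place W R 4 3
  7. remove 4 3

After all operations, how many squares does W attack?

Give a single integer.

Answer: 4

Derivation:
Op 1: place BQ@(4,1)
Op 2: place WR@(1,1)
Op 3: place WB@(3,4)
Op 4: remove (1,1)
Op 5: place BQ@(4,2)
Op 6: place WR@(4,3)
Op 7: remove (4,3)
Per-piece attacks for W:
  WB@(3,4): attacks (4,3) (2,3) (1,2) (0,1)
Union (4 distinct): (0,1) (1,2) (2,3) (4,3)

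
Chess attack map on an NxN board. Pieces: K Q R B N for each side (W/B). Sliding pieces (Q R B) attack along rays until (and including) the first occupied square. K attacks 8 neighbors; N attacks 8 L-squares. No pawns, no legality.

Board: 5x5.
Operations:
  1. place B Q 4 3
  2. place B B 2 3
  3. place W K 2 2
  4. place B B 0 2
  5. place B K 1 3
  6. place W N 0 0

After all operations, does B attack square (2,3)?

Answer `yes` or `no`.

Op 1: place BQ@(4,3)
Op 2: place BB@(2,3)
Op 3: place WK@(2,2)
Op 4: place BB@(0,2)
Op 5: place BK@(1,3)
Op 6: place WN@(0,0)
Per-piece attacks for B:
  BB@(0,2): attacks (1,3) (1,1) (2,0) [ray(1,1) blocked at (1,3)]
  BK@(1,3): attacks (1,4) (1,2) (2,3) (0,3) (2,4) (2,2) (0,4) (0,2)
  BB@(2,3): attacks (3,4) (3,2) (4,1) (1,4) (1,2) (0,1)
  BQ@(4,3): attacks (4,4) (4,2) (4,1) (4,0) (3,3) (2,3) (3,4) (3,2) (2,1) (1,0) [ray(-1,0) blocked at (2,3)]
B attacks (2,3): yes

Answer: yes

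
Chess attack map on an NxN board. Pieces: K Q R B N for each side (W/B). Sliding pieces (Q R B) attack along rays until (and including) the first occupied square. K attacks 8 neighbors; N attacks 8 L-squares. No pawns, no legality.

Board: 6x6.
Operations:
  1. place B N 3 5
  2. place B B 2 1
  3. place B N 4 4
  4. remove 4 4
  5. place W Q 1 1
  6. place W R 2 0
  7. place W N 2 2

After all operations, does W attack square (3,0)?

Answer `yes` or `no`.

Answer: yes

Derivation:
Op 1: place BN@(3,5)
Op 2: place BB@(2,1)
Op 3: place BN@(4,4)
Op 4: remove (4,4)
Op 5: place WQ@(1,1)
Op 6: place WR@(2,0)
Op 7: place WN@(2,2)
Per-piece attacks for W:
  WQ@(1,1): attacks (1,2) (1,3) (1,4) (1,5) (1,0) (2,1) (0,1) (2,2) (2,0) (0,2) (0,0) [ray(1,0) blocked at (2,1); ray(1,1) blocked at (2,2); ray(1,-1) blocked at (2,0)]
  WR@(2,0): attacks (2,1) (3,0) (4,0) (5,0) (1,0) (0,0) [ray(0,1) blocked at (2,1)]
  WN@(2,2): attacks (3,4) (4,3) (1,4) (0,3) (3,0) (4,1) (1,0) (0,1)
W attacks (3,0): yes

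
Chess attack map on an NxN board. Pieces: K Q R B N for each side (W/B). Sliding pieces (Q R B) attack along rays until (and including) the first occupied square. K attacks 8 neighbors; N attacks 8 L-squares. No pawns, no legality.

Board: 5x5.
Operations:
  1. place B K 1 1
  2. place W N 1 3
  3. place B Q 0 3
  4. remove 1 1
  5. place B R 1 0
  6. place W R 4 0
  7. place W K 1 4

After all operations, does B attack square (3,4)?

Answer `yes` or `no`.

Op 1: place BK@(1,1)
Op 2: place WN@(1,3)
Op 3: place BQ@(0,3)
Op 4: remove (1,1)
Op 5: place BR@(1,0)
Op 6: place WR@(4,0)
Op 7: place WK@(1,4)
Per-piece attacks for B:
  BQ@(0,3): attacks (0,4) (0,2) (0,1) (0,0) (1,3) (1,4) (1,2) (2,1) (3,0) [ray(1,0) blocked at (1,3); ray(1,1) blocked at (1,4)]
  BR@(1,0): attacks (1,1) (1,2) (1,3) (2,0) (3,0) (4,0) (0,0) [ray(0,1) blocked at (1,3); ray(1,0) blocked at (4,0)]
B attacks (3,4): no

Answer: no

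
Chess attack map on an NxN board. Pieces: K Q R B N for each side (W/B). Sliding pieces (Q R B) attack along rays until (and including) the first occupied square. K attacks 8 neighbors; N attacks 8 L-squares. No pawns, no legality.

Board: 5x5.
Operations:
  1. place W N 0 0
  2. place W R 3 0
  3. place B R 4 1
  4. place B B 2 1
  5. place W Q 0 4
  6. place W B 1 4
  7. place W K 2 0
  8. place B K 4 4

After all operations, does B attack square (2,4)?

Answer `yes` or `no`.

Op 1: place WN@(0,0)
Op 2: place WR@(3,0)
Op 3: place BR@(4,1)
Op 4: place BB@(2,1)
Op 5: place WQ@(0,4)
Op 6: place WB@(1,4)
Op 7: place WK@(2,0)
Op 8: place BK@(4,4)
Per-piece attacks for B:
  BB@(2,1): attacks (3,2) (4,3) (3,0) (1,2) (0,3) (1,0) [ray(1,-1) blocked at (3,0)]
  BR@(4,1): attacks (4,2) (4,3) (4,4) (4,0) (3,1) (2,1) [ray(0,1) blocked at (4,4); ray(-1,0) blocked at (2,1)]
  BK@(4,4): attacks (4,3) (3,4) (3,3)
B attacks (2,4): no

Answer: no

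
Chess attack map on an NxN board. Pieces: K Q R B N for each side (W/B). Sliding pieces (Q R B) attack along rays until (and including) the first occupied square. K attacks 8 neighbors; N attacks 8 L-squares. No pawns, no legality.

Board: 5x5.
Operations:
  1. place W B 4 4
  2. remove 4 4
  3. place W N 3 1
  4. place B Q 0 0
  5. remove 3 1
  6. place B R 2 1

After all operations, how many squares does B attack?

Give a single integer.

Op 1: place WB@(4,4)
Op 2: remove (4,4)
Op 3: place WN@(3,1)
Op 4: place BQ@(0,0)
Op 5: remove (3,1)
Op 6: place BR@(2,1)
Per-piece attacks for B:
  BQ@(0,0): attacks (0,1) (0,2) (0,3) (0,4) (1,0) (2,0) (3,0) (4,0) (1,1) (2,2) (3,3) (4,4)
  BR@(2,1): attacks (2,2) (2,3) (2,4) (2,0) (3,1) (4,1) (1,1) (0,1)
Union (16 distinct): (0,1) (0,2) (0,3) (0,4) (1,0) (1,1) (2,0) (2,2) (2,3) (2,4) (3,0) (3,1) (3,3) (4,0) (4,1) (4,4)

Answer: 16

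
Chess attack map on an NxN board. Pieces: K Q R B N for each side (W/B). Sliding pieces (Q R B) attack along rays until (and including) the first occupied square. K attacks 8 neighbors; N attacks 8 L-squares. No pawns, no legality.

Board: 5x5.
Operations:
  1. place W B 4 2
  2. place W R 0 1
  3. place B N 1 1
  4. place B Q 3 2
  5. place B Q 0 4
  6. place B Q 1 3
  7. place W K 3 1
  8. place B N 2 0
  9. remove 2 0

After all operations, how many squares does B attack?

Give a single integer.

Answer: 22

Derivation:
Op 1: place WB@(4,2)
Op 2: place WR@(0,1)
Op 3: place BN@(1,1)
Op 4: place BQ@(3,2)
Op 5: place BQ@(0,4)
Op 6: place BQ@(1,3)
Op 7: place WK@(3,1)
Op 8: place BN@(2,0)
Op 9: remove (2,0)
Per-piece attacks for B:
  BQ@(0,4): attacks (0,3) (0,2) (0,1) (1,4) (2,4) (3,4) (4,4) (1,3) [ray(0,-1) blocked at (0,1); ray(1,-1) blocked at (1,3)]
  BN@(1,1): attacks (2,3) (3,2) (0,3) (3,0)
  BQ@(1,3): attacks (1,4) (1,2) (1,1) (2,3) (3,3) (4,3) (0,3) (2,4) (2,2) (3,1) (0,4) (0,2) [ray(0,-1) blocked at (1,1); ray(1,-1) blocked at (3,1); ray(-1,1) blocked at (0,4)]
  BQ@(3,2): attacks (3,3) (3,4) (3,1) (4,2) (2,2) (1,2) (0,2) (4,3) (4,1) (2,3) (1,4) (2,1) (1,0) [ray(0,-1) blocked at (3,1); ray(1,0) blocked at (4,2)]
Union (22 distinct): (0,1) (0,2) (0,3) (0,4) (1,0) (1,1) (1,2) (1,3) (1,4) (2,1) (2,2) (2,3) (2,4) (3,0) (3,1) (3,2) (3,3) (3,4) (4,1) (4,2) (4,3) (4,4)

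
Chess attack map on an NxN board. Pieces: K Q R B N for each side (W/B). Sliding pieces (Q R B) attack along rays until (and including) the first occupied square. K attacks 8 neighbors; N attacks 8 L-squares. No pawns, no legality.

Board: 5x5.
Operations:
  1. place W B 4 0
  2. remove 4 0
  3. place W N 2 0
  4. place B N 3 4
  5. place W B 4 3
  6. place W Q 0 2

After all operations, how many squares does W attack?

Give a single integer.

Op 1: place WB@(4,0)
Op 2: remove (4,0)
Op 3: place WN@(2,0)
Op 4: place BN@(3,4)
Op 5: place WB@(4,3)
Op 6: place WQ@(0,2)
Per-piece attacks for W:
  WQ@(0,2): attacks (0,3) (0,4) (0,1) (0,0) (1,2) (2,2) (3,2) (4,2) (1,3) (2,4) (1,1) (2,0) [ray(1,-1) blocked at (2,0)]
  WN@(2,0): attacks (3,2) (4,1) (1,2) (0,1)
  WB@(4,3): attacks (3,4) (3,2) (2,1) (1,0) [ray(-1,1) blocked at (3,4)]
Union (16 distinct): (0,0) (0,1) (0,3) (0,4) (1,0) (1,1) (1,2) (1,3) (2,0) (2,1) (2,2) (2,4) (3,2) (3,4) (4,1) (4,2)

Answer: 16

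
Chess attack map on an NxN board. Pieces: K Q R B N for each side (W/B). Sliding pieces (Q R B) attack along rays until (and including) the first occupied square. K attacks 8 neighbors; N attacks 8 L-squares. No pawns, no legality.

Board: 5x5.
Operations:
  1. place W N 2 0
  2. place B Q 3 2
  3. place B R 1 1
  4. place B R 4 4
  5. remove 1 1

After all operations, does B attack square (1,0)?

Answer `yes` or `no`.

Answer: yes

Derivation:
Op 1: place WN@(2,0)
Op 2: place BQ@(3,2)
Op 3: place BR@(1,1)
Op 4: place BR@(4,4)
Op 5: remove (1,1)
Per-piece attacks for B:
  BQ@(3,2): attacks (3,3) (3,4) (3,1) (3,0) (4,2) (2,2) (1,2) (0,2) (4,3) (4,1) (2,3) (1,4) (2,1) (1,0)
  BR@(4,4): attacks (4,3) (4,2) (4,1) (4,0) (3,4) (2,4) (1,4) (0,4)
B attacks (1,0): yes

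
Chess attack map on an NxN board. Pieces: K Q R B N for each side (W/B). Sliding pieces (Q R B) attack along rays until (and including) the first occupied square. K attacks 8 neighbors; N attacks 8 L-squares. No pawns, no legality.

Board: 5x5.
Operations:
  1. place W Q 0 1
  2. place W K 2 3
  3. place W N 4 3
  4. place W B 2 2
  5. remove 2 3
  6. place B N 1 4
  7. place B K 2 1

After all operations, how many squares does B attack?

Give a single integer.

Answer: 10

Derivation:
Op 1: place WQ@(0,1)
Op 2: place WK@(2,3)
Op 3: place WN@(4,3)
Op 4: place WB@(2,2)
Op 5: remove (2,3)
Op 6: place BN@(1,4)
Op 7: place BK@(2,1)
Per-piece attacks for B:
  BN@(1,4): attacks (2,2) (3,3) (0,2)
  BK@(2,1): attacks (2,2) (2,0) (3,1) (1,1) (3,2) (3,0) (1,2) (1,0)
Union (10 distinct): (0,2) (1,0) (1,1) (1,2) (2,0) (2,2) (3,0) (3,1) (3,2) (3,3)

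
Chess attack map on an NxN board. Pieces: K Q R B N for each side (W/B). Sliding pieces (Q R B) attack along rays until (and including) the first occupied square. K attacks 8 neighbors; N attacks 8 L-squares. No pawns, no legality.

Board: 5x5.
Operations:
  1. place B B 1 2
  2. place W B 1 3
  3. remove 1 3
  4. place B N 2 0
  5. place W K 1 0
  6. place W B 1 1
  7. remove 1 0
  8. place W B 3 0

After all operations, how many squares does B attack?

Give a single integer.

Answer: 9

Derivation:
Op 1: place BB@(1,2)
Op 2: place WB@(1,3)
Op 3: remove (1,3)
Op 4: place BN@(2,0)
Op 5: place WK@(1,0)
Op 6: place WB@(1,1)
Op 7: remove (1,0)
Op 8: place WB@(3,0)
Per-piece attacks for B:
  BB@(1,2): attacks (2,3) (3,4) (2,1) (3,0) (0,3) (0,1) [ray(1,-1) blocked at (3,0)]
  BN@(2,0): attacks (3,2) (4,1) (1,2) (0,1)
Union (9 distinct): (0,1) (0,3) (1,2) (2,1) (2,3) (3,0) (3,2) (3,4) (4,1)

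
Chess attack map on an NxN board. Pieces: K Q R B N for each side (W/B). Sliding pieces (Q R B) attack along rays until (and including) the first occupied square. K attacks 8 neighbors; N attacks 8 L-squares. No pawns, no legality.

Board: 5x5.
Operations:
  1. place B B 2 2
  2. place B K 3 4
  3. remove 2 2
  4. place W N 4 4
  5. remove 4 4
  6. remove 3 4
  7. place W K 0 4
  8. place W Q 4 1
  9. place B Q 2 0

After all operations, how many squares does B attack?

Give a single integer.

Op 1: place BB@(2,2)
Op 2: place BK@(3,4)
Op 3: remove (2,2)
Op 4: place WN@(4,4)
Op 5: remove (4,4)
Op 6: remove (3,4)
Op 7: place WK@(0,4)
Op 8: place WQ@(4,1)
Op 9: place BQ@(2,0)
Per-piece attacks for B:
  BQ@(2,0): attacks (2,1) (2,2) (2,3) (2,4) (3,0) (4,0) (1,0) (0,0) (3,1) (4,2) (1,1) (0,2)
Union (12 distinct): (0,0) (0,2) (1,0) (1,1) (2,1) (2,2) (2,3) (2,4) (3,0) (3,1) (4,0) (4,2)

Answer: 12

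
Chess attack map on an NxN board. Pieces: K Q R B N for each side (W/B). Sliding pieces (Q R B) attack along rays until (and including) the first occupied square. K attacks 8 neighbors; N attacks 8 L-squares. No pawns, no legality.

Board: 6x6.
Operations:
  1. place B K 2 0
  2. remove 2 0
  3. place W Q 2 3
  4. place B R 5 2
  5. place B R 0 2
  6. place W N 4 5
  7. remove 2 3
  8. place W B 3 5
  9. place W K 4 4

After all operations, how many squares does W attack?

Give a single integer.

Answer: 12

Derivation:
Op 1: place BK@(2,0)
Op 2: remove (2,0)
Op 3: place WQ@(2,3)
Op 4: place BR@(5,2)
Op 5: place BR@(0,2)
Op 6: place WN@(4,5)
Op 7: remove (2,3)
Op 8: place WB@(3,5)
Op 9: place WK@(4,4)
Per-piece attacks for W:
  WB@(3,5): attacks (4,4) (2,4) (1,3) (0,2) [ray(1,-1) blocked at (4,4); ray(-1,-1) blocked at (0,2)]
  WK@(4,4): attacks (4,5) (4,3) (5,4) (3,4) (5,5) (5,3) (3,5) (3,3)
  WN@(4,5): attacks (5,3) (3,3) (2,4)
Union (12 distinct): (0,2) (1,3) (2,4) (3,3) (3,4) (3,5) (4,3) (4,4) (4,5) (5,3) (5,4) (5,5)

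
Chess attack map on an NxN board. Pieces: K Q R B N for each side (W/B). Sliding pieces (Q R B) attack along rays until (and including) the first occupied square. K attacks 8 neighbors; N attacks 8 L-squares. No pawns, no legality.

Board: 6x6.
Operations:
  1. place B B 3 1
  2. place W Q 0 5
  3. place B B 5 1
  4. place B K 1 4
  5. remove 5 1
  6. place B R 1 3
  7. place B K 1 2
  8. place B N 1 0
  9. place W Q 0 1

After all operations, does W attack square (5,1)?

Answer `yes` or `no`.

Op 1: place BB@(3,1)
Op 2: place WQ@(0,5)
Op 3: place BB@(5,1)
Op 4: place BK@(1,4)
Op 5: remove (5,1)
Op 6: place BR@(1,3)
Op 7: place BK@(1,2)
Op 8: place BN@(1,0)
Op 9: place WQ@(0,1)
Per-piece attacks for W:
  WQ@(0,1): attacks (0,2) (0,3) (0,4) (0,5) (0,0) (1,1) (2,1) (3,1) (1,2) (1,0) [ray(0,1) blocked at (0,5); ray(1,0) blocked at (3,1); ray(1,1) blocked at (1,2); ray(1,-1) blocked at (1,0)]
  WQ@(0,5): attacks (0,4) (0,3) (0,2) (0,1) (1,5) (2,5) (3,5) (4,5) (5,5) (1,4) [ray(0,-1) blocked at (0,1); ray(1,-1) blocked at (1,4)]
W attacks (5,1): no

Answer: no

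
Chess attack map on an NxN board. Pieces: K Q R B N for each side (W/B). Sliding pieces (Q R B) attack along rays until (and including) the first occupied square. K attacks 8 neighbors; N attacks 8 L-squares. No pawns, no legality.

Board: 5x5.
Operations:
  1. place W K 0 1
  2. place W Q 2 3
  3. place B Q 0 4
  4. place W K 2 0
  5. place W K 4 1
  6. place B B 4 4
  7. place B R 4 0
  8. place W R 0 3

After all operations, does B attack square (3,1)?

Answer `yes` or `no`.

Op 1: place WK@(0,1)
Op 2: place WQ@(2,3)
Op 3: place BQ@(0,4)
Op 4: place WK@(2,0)
Op 5: place WK@(4,1)
Op 6: place BB@(4,4)
Op 7: place BR@(4,0)
Op 8: place WR@(0,3)
Per-piece attacks for B:
  BQ@(0,4): attacks (0,3) (1,4) (2,4) (3,4) (4,4) (1,3) (2,2) (3,1) (4,0) [ray(0,-1) blocked at (0,3); ray(1,0) blocked at (4,4); ray(1,-1) blocked at (4,0)]
  BR@(4,0): attacks (4,1) (3,0) (2,0) [ray(0,1) blocked at (4,1); ray(-1,0) blocked at (2,0)]
  BB@(4,4): attacks (3,3) (2,2) (1,1) (0,0)
B attacks (3,1): yes

Answer: yes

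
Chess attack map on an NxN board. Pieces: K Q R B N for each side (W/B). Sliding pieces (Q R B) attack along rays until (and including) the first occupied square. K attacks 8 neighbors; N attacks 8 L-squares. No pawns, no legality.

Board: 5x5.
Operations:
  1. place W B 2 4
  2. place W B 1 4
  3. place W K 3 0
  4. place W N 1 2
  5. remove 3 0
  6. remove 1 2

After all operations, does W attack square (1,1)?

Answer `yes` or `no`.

Op 1: place WB@(2,4)
Op 2: place WB@(1,4)
Op 3: place WK@(3,0)
Op 4: place WN@(1,2)
Op 5: remove (3,0)
Op 6: remove (1,2)
Per-piece attacks for W:
  WB@(1,4): attacks (2,3) (3,2) (4,1) (0,3)
  WB@(2,4): attacks (3,3) (4,2) (1,3) (0,2)
W attacks (1,1): no

Answer: no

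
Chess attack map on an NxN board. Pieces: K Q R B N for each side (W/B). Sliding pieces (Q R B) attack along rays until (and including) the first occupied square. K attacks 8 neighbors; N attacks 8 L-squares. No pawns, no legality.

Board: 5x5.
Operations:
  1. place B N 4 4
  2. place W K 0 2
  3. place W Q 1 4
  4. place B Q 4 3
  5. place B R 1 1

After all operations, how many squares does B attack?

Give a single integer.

Op 1: place BN@(4,4)
Op 2: place WK@(0,2)
Op 3: place WQ@(1,4)
Op 4: place BQ@(4,3)
Op 5: place BR@(1,1)
Per-piece attacks for B:
  BR@(1,1): attacks (1,2) (1,3) (1,4) (1,0) (2,1) (3,1) (4,1) (0,1) [ray(0,1) blocked at (1,4)]
  BQ@(4,3): attacks (4,4) (4,2) (4,1) (4,0) (3,3) (2,3) (1,3) (0,3) (3,4) (3,2) (2,1) (1,0) [ray(0,1) blocked at (4,4)]
  BN@(4,4): attacks (3,2) (2,3)
Union (16 distinct): (0,1) (0,3) (1,0) (1,2) (1,3) (1,4) (2,1) (2,3) (3,1) (3,2) (3,3) (3,4) (4,0) (4,1) (4,2) (4,4)

Answer: 16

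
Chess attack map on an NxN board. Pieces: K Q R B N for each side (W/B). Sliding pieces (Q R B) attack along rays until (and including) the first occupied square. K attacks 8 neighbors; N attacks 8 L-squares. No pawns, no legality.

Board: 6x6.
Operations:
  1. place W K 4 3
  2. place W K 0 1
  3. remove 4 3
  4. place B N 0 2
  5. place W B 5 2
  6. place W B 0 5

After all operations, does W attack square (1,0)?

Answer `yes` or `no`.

Op 1: place WK@(4,3)
Op 2: place WK@(0,1)
Op 3: remove (4,3)
Op 4: place BN@(0,2)
Op 5: place WB@(5,2)
Op 6: place WB@(0,5)
Per-piece attacks for W:
  WK@(0,1): attacks (0,2) (0,0) (1,1) (1,2) (1,0)
  WB@(0,5): attacks (1,4) (2,3) (3,2) (4,1) (5,0)
  WB@(5,2): attacks (4,3) (3,4) (2,5) (4,1) (3,0)
W attacks (1,0): yes

Answer: yes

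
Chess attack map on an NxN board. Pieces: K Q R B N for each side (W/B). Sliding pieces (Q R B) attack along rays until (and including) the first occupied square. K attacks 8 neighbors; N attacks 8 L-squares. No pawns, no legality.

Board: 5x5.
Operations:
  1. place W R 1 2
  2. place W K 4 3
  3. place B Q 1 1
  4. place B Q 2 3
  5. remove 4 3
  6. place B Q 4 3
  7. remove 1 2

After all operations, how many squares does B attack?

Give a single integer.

Answer: 22

Derivation:
Op 1: place WR@(1,2)
Op 2: place WK@(4,3)
Op 3: place BQ@(1,1)
Op 4: place BQ@(2,3)
Op 5: remove (4,3)
Op 6: place BQ@(4,3)
Op 7: remove (1,2)
Per-piece attacks for B:
  BQ@(1,1): attacks (1,2) (1,3) (1,4) (1,0) (2,1) (3,1) (4,1) (0,1) (2,2) (3,3) (4,4) (2,0) (0,2) (0,0)
  BQ@(2,3): attacks (2,4) (2,2) (2,1) (2,0) (3,3) (4,3) (1,3) (0,3) (3,4) (3,2) (4,1) (1,4) (1,2) (0,1) [ray(1,0) blocked at (4,3)]
  BQ@(4,3): attacks (4,4) (4,2) (4,1) (4,0) (3,3) (2,3) (3,4) (3,2) (2,1) (1,0) [ray(-1,0) blocked at (2,3)]
Union (22 distinct): (0,0) (0,1) (0,2) (0,3) (1,0) (1,2) (1,3) (1,4) (2,0) (2,1) (2,2) (2,3) (2,4) (3,1) (3,2) (3,3) (3,4) (4,0) (4,1) (4,2) (4,3) (4,4)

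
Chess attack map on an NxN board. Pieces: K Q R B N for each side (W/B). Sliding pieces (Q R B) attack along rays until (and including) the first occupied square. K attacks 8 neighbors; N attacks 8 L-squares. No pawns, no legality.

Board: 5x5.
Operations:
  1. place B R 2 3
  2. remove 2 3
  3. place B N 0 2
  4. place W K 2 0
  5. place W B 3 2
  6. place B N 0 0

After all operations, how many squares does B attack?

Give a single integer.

Answer: 5

Derivation:
Op 1: place BR@(2,3)
Op 2: remove (2,3)
Op 3: place BN@(0,2)
Op 4: place WK@(2,0)
Op 5: place WB@(3,2)
Op 6: place BN@(0,0)
Per-piece attacks for B:
  BN@(0,0): attacks (1,2) (2,1)
  BN@(0,2): attacks (1,4) (2,3) (1,0) (2,1)
Union (5 distinct): (1,0) (1,2) (1,4) (2,1) (2,3)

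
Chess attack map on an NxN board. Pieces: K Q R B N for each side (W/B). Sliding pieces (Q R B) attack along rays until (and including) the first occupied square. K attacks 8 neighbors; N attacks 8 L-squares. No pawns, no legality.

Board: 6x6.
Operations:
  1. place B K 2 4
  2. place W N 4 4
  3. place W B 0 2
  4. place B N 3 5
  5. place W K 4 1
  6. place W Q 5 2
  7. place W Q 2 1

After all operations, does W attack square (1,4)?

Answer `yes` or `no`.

Op 1: place BK@(2,4)
Op 2: place WN@(4,4)
Op 3: place WB@(0,2)
Op 4: place BN@(3,5)
Op 5: place WK@(4,1)
Op 6: place WQ@(5,2)
Op 7: place WQ@(2,1)
Per-piece attacks for W:
  WB@(0,2): attacks (1,3) (2,4) (1,1) (2,0) [ray(1,1) blocked at (2,4)]
  WQ@(2,1): attacks (2,2) (2,3) (2,4) (2,0) (3,1) (4,1) (1,1) (0,1) (3,2) (4,3) (5,4) (3,0) (1,2) (0,3) (1,0) [ray(0,1) blocked at (2,4); ray(1,0) blocked at (4,1)]
  WK@(4,1): attacks (4,2) (4,0) (5,1) (3,1) (5,2) (5,0) (3,2) (3,0)
  WN@(4,4): attacks (2,5) (5,2) (3,2) (2,3)
  WQ@(5,2): attacks (5,3) (5,4) (5,5) (5,1) (5,0) (4,2) (3,2) (2,2) (1,2) (0,2) (4,3) (3,4) (2,5) (4,1) [ray(-1,0) blocked at (0,2); ray(-1,-1) blocked at (4,1)]
W attacks (1,4): no

Answer: no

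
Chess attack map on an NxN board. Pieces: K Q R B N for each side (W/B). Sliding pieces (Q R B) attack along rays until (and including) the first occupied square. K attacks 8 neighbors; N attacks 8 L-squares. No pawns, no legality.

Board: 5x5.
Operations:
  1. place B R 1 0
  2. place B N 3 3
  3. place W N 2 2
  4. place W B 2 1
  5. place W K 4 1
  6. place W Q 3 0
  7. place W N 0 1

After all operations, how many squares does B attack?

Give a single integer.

Op 1: place BR@(1,0)
Op 2: place BN@(3,3)
Op 3: place WN@(2,2)
Op 4: place WB@(2,1)
Op 5: place WK@(4,1)
Op 6: place WQ@(3,0)
Op 7: place WN@(0,1)
Per-piece attacks for B:
  BR@(1,0): attacks (1,1) (1,2) (1,3) (1,4) (2,0) (3,0) (0,0) [ray(1,0) blocked at (3,0)]
  BN@(3,3): attacks (1,4) (4,1) (2,1) (1,2)
Union (9 distinct): (0,0) (1,1) (1,2) (1,3) (1,4) (2,0) (2,1) (3,0) (4,1)

Answer: 9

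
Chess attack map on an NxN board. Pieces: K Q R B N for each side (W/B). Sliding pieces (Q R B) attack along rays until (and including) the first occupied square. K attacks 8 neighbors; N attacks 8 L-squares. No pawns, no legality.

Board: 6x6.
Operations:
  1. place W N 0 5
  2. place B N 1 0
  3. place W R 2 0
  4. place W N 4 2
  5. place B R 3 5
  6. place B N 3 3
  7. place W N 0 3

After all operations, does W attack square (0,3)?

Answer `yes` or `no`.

Answer: no

Derivation:
Op 1: place WN@(0,5)
Op 2: place BN@(1,0)
Op 3: place WR@(2,0)
Op 4: place WN@(4,2)
Op 5: place BR@(3,5)
Op 6: place BN@(3,3)
Op 7: place WN@(0,3)
Per-piece attacks for W:
  WN@(0,3): attacks (1,5) (2,4) (1,1) (2,2)
  WN@(0,5): attacks (1,3) (2,4)
  WR@(2,0): attacks (2,1) (2,2) (2,3) (2,4) (2,5) (3,0) (4,0) (5,0) (1,0) [ray(-1,0) blocked at (1,0)]
  WN@(4,2): attacks (5,4) (3,4) (2,3) (5,0) (3,0) (2,1)
W attacks (0,3): no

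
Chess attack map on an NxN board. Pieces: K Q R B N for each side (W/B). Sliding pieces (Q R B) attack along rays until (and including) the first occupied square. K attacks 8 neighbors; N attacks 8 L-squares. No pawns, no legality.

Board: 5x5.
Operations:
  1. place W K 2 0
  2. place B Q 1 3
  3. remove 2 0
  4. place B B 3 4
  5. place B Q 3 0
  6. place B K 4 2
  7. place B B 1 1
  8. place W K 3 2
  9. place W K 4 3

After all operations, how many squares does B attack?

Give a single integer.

Op 1: place WK@(2,0)
Op 2: place BQ@(1,3)
Op 3: remove (2,0)
Op 4: place BB@(3,4)
Op 5: place BQ@(3,0)
Op 6: place BK@(4,2)
Op 7: place BB@(1,1)
Op 8: place WK@(3,2)
Op 9: place WK@(4,3)
Per-piece attacks for B:
  BB@(1,1): attacks (2,2) (3,3) (4,4) (2,0) (0,2) (0,0)
  BQ@(1,3): attacks (1,4) (1,2) (1,1) (2,3) (3,3) (4,3) (0,3) (2,4) (2,2) (3,1) (4,0) (0,4) (0,2) [ray(0,-1) blocked at (1,1); ray(1,0) blocked at (4,3)]
  BQ@(3,0): attacks (3,1) (3,2) (4,0) (2,0) (1,0) (0,0) (4,1) (2,1) (1,2) (0,3) [ray(0,1) blocked at (3,2)]
  BB@(3,4): attacks (4,3) (2,3) (1,2) (0,1) [ray(1,-1) blocked at (4,3)]
  BK@(4,2): attacks (4,3) (4,1) (3,2) (3,3) (3,1)
Union (21 distinct): (0,0) (0,1) (0,2) (0,3) (0,4) (1,0) (1,1) (1,2) (1,4) (2,0) (2,1) (2,2) (2,3) (2,4) (3,1) (3,2) (3,3) (4,0) (4,1) (4,3) (4,4)

Answer: 21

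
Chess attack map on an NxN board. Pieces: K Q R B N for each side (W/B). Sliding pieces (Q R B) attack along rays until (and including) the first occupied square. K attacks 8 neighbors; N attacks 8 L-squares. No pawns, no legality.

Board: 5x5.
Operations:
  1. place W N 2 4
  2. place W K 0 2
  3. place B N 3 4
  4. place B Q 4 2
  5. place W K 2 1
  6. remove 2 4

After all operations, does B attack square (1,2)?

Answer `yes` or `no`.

Answer: yes

Derivation:
Op 1: place WN@(2,4)
Op 2: place WK@(0,2)
Op 3: place BN@(3,4)
Op 4: place BQ@(4,2)
Op 5: place WK@(2,1)
Op 6: remove (2,4)
Per-piece attacks for B:
  BN@(3,4): attacks (4,2) (2,2) (1,3)
  BQ@(4,2): attacks (4,3) (4,4) (4,1) (4,0) (3,2) (2,2) (1,2) (0,2) (3,3) (2,4) (3,1) (2,0) [ray(-1,0) blocked at (0,2)]
B attacks (1,2): yes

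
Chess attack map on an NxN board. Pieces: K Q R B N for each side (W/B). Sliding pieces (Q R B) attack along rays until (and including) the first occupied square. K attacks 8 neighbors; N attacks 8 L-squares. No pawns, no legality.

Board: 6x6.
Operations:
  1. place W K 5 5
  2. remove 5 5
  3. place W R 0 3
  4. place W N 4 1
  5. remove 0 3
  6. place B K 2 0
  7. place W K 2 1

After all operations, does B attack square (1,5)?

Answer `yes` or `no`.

Op 1: place WK@(5,5)
Op 2: remove (5,5)
Op 3: place WR@(0,3)
Op 4: place WN@(4,1)
Op 5: remove (0,3)
Op 6: place BK@(2,0)
Op 7: place WK@(2,1)
Per-piece attacks for B:
  BK@(2,0): attacks (2,1) (3,0) (1,0) (3,1) (1,1)
B attacks (1,5): no

Answer: no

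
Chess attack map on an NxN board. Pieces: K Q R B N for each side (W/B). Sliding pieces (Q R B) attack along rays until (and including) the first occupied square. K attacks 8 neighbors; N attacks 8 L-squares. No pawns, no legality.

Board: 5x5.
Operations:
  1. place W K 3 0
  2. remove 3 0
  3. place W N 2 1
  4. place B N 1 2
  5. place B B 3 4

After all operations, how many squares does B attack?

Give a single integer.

Answer: 9

Derivation:
Op 1: place WK@(3,0)
Op 2: remove (3,0)
Op 3: place WN@(2,1)
Op 4: place BN@(1,2)
Op 5: place BB@(3,4)
Per-piece attacks for B:
  BN@(1,2): attacks (2,4) (3,3) (0,4) (2,0) (3,1) (0,0)
  BB@(3,4): attacks (4,3) (2,3) (1,2) [ray(-1,-1) blocked at (1,2)]
Union (9 distinct): (0,0) (0,4) (1,2) (2,0) (2,3) (2,4) (3,1) (3,3) (4,3)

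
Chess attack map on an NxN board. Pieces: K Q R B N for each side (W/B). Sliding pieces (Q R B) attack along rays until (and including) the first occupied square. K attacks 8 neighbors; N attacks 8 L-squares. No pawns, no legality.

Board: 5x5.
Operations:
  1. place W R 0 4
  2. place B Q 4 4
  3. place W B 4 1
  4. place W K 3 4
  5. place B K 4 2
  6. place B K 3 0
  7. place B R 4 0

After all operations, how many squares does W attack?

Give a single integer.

Answer: 13

Derivation:
Op 1: place WR@(0,4)
Op 2: place BQ@(4,4)
Op 3: place WB@(4,1)
Op 4: place WK@(3,4)
Op 5: place BK@(4,2)
Op 6: place BK@(3,0)
Op 7: place BR@(4,0)
Per-piece attacks for W:
  WR@(0,4): attacks (0,3) (0,2) (0,1) (0,0) (1,4) (2,4) (3,4) [ray(1,0) blocked at (3,4)]
  WK@(3,4): attacks (3,3) (4,4) (2,4) (4,3) (2,3)
  WB@(4,1): attacks (3,2) (2,3) (1,4) (3,0) [ray(-1,-1) blocked at (3,0)]
Union (13 distinct): (0,0) (0,1) (0,2) (0,3) (1,4) (2,3) (2,4) (3,0) (3,2) (3,3) (3,4) (4,3) (4,4)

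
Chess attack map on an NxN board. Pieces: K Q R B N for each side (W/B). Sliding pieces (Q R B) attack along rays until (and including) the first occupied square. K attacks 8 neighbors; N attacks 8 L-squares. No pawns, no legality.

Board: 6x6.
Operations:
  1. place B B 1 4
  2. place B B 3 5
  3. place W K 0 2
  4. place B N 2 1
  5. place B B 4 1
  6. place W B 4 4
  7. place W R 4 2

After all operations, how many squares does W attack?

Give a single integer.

Op 1: place BB@(1,4)
Op 2: place BB@(3,5)
Op 3: place WK@(0,2)
Op 4: place BN@(2,1)
Op 5: place BB@(4,1)
Op 6: place WB@(4,4)
Op 7: place WR@(4,2)
Per-piece attacks for W:
  WK@(0,2): attacks (0,3) (0,1) (1,2) (1,3) (1,1)
  WR@(4,2): attacks (4,3) (4,4) (4,1) (5,2) (3,2) (2,2) (1,2) (0,2) [ray(0,1) blocked at (4,4); ray(0,-1) blocked at (4,1); ray(-1,0) blocked at (0,2)]
  WB@(4,4): attacks (5,5) (5,3) (3,5) (3,3) (2,2) (1,1) (0,0) [ray(-1,1) blocked at (3,5)]
Union (17 distinct): (0,0) (0,1) (0,2) (0,3) (1,1) (1,2) (1,3) (2,2) (3,2) (3,3) (3,5) (4,1) (4,3) (4,4) (5,2) (5,3) (5,5)

Answer: 17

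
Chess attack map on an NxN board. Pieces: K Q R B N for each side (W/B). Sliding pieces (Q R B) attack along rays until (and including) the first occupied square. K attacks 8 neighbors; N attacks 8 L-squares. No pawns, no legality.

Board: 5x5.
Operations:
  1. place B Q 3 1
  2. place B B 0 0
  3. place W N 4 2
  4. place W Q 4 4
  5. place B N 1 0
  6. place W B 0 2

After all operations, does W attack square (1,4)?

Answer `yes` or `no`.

Answer: yes

Derivation:
Op 1: place BQ@(3,1)
Op 2: place BB@(0,0)
Op 3: place WN@(4,2)
Op 4: place WQ@(4,4)
Op 5: place BN@(1,0)
Op 6: place WB@(0,2)
Per-piece attacks for W:
  WB@(0,2): attacks (1,3) (2,4) (1,1) (2,0)
  WN@(4,2): attacks (3,4) (2,3) (3,0) (2,1)
  WQ@(4,4): attacks (4,3) (4,2) (3,4) (2,4) (1,4) (0,4) (3,3) (2,2) (1,1) (0,0) [ray(0,-1) blocked at (4,2); ray(-1,-1) blocked at (0,0)]
W attacks (1,4): yes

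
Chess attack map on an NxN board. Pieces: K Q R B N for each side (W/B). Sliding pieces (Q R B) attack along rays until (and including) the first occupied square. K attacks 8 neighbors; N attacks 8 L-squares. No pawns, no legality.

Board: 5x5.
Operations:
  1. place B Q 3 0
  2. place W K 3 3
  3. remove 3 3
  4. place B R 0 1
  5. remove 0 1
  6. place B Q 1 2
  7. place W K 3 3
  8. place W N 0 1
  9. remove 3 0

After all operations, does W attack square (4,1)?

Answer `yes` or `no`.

Answer: no

Derivation:
Op 1: place BQ@(3,0)
Op 2: place WK@(3,3)
Op 3: remove (3,3)
Op 4: place BR@(0,1)
Op 5: remove (0,1)
Op 6: place BQ@(1,2)
Op 7: place WK@(3,3)
Op 8: place WN@(0,1)
Op 9: remove (3,0)
Per-piece attacks for W:
  WN@(0,1): attacks (1,3) (2,2) (2,0)
  WK@(3,3): attacks (3,4) (3,2) (4,3) (2,3) (4,4) (4,2) (2,4) (2,2)
W attacks (4,1): no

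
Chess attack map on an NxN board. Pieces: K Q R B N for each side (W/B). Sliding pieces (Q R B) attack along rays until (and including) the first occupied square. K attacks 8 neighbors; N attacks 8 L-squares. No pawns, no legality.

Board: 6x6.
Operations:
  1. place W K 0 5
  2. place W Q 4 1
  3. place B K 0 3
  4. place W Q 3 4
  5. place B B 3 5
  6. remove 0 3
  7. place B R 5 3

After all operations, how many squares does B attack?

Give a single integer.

Op 1: place WK@(0,5)
Op 2: place WQ@(4,1)
Op 3: place BK@(0,3)
Op 4: place WQ@(3,4)
Op 5: place BB@(3,5)
Op 6: remove (0,3)
Op 7: place BR@(5,3)
Per-piece attacks for B:
  BB@(3,5): attacks (4,4) (5,3) (2,4) (1,3) (0,2) [ray(1,-1) blocked at (5,3)]
  BR@(5,3): attacks (5,4) (5,5) (5,2) (5,1) (5,0) (4,3) (3,3) (2,3) (1,3) (0,3)
Union (14 distinct): (0,2) (0,3) (1,3) (2,3) (2,4) (3,3) (4,3) (4,4) (5,0) (5,1) (5,2) (5,3) (5,4) (5,5)

Answer: 14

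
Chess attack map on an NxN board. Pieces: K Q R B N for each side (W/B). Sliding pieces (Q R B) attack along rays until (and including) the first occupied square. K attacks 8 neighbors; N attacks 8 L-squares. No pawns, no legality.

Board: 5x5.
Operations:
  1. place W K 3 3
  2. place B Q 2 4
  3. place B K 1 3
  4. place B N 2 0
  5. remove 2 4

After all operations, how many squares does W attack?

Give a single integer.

Answer: 8

Derivation:
Op 1: place WK@(3,3)
Op 2: place BQ@(2,4)
Op 3: place BK@(1,3)
Op 4: place BN@(2,0)
Op 5: remove (2,4)
Per-piece attacks for W:
  WK@(3,3): attacks (3,4) (3,2) (4,3) (2,3) (4,4) (4,2) (2,4) (2,2)
Union (8 distinct): (2,2) (2,3) (2,4) (3,2) (3,4) (4,2) (4,3) (4,4)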